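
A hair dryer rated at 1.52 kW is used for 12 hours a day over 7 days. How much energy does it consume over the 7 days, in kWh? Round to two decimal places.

127.68 kWh

Runtime = 12 h/day × 7 days = 84 h
Energy = 1.52 kW × 84 h = 127.68 kWh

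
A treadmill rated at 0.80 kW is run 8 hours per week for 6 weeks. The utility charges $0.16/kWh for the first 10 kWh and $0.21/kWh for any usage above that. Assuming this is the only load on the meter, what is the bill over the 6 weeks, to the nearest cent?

$7.56

Runtime = 8 h/week × 6 weeks = 48 h
Energy = 0.8 kW × 48 h = 38.4 kWh
Tier 1 (0–10 kWh): 10 × $0.16 = $1.6
Above 10 kWh: 28.4 × $0.21 = $5.964
Bill = $7.56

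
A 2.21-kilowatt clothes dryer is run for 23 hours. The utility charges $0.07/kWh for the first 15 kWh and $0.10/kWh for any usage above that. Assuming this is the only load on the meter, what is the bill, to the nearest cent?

$4.63

Energy = 2.21 kW × 23 h = 50.83 kWh
Tier 1 (0–15 kWh): 15 × $0.07 = $1.05
Above 15 kWh: 35.83 × $0.10 = $3.583
Bill = $4.63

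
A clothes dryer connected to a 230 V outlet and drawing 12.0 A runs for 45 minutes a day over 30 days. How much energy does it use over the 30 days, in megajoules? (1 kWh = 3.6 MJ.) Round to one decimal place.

Power = 12.0 A × 230 V = 2760 W = 2.76 kW
Runtime = 45 min × 30 = 1350 min = 22.5 h
Energy = 2.76 kW × 22.5 h = 62.1 kWh
= 62.1 × 3.6 MJ = 223.6 MJ

223.6 MJ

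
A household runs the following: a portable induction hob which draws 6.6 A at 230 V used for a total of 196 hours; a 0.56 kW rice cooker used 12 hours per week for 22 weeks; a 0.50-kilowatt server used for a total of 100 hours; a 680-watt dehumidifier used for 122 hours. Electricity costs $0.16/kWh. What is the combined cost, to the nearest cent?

portable induction hob: Power = 6.6 A × 230 V = 1518 W = 1.518 kW
portable induction hob: 1.518 kW × 196 h = 297.528 kWh
rice cooker: Runtime = 12 h/week × 22 weeks = 264 h
rice cooker: 0.56 kW × 264 h = 147.84 kWh
server: 0.5 kW × 100 h = 50 kWh
dehumidifier: 0.68 kW × 122 h = 82.96 kWh
Total energy = 578.328 kWh
Cost = 578.328 × $0.16 = $92.53

$92.53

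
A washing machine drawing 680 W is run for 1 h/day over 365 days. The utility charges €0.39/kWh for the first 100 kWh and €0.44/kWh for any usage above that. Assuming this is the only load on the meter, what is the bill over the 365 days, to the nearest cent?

Runtime = 1 h/day × 365 days = 365 h
Energy = 0.68 kW × 365 h = 248.2 kWh
Tier 1 (0–100 kWh): 100 × €0.39 = €39
Above 100 kWh: 148.2 × €0.44 = €65.208
Bill = €104.21

€104.21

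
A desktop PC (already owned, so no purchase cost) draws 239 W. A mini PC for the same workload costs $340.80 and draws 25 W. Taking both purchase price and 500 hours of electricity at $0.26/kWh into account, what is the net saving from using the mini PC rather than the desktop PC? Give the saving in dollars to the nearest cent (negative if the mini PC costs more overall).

desktop PC: $0.00 + (239/1000) kW × 500 h × $0.26 = $0.00 + $31.07 = $31.07
mini PC: $340.80 + (25/1000) kW × 500 h × $0.26 = $340.80 + $3.25 = $344.05
Saving = $31.07 − $344.05 = −$312.98

-$312.98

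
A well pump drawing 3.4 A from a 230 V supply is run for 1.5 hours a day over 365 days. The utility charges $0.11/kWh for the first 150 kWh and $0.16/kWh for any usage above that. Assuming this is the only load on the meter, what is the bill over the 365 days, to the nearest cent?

Power = 3.4 A × 230 V = 782 W = 0.782 kW
Runtime = 1.5 h/day × 365 days = 547.5 h
Energy = 0.782 kW × 547.5 h = 428.145 kWh
Tier 1 (0–150 kWh): 150 × $0.11 = $16.5
Above 150 kWh: 278.145 × $0.16 = $44.5032
Bill = $61.00

$61.00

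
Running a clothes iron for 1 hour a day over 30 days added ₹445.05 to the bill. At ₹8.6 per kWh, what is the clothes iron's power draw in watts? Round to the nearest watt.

1725 W

Energy = ₹445.05 ÷ ₹8.6/kWh = 51.75 kWh
Runtime = 1 h/day × 30 days = 30 h
Power = 51.75 kWh ÷ 30 h = 1.725 kW = 1725 W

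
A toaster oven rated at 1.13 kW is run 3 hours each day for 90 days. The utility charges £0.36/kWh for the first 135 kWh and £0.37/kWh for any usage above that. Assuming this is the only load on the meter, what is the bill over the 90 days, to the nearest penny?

Runtime = 3 h/day × 90 days = 270 h
Energy = 1.13 kW × 270 h = 305.1 kWh
Tier 1 (0–135 kWh): 135 × £0.36 = £48.6
Above 135 kWh: 170.1 × £0.37 = £62.937
Bill = £111.54

£111.54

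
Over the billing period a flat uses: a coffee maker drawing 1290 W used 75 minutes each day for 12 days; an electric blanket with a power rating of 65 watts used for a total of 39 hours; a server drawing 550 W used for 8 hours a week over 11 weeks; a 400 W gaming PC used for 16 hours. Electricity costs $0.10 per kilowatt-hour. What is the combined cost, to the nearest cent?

coffee maker: Runtime = 75 min × 12 = 900 min = 15 h
coffee maker: 1.29 kW × 15 h = 19.35 kWh
electric blanket: 0.065 kW × 39 h = 2.535 kWh
server: Runtime = 8 h/week × 11 weeks = 88 h
server: 0.55 kW × 88 h = 48.4 kWh
gaming PC: 0.4 kW × 16 h = 6.4 kWh
Total energy = 76.685 kWh
Cost = 76.685 × $0.10 = $7.67

$7.67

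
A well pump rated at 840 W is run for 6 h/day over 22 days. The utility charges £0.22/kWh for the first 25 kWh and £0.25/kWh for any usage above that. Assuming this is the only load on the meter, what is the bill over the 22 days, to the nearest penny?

£26.97

Runtime = 6 h/day × 22 days = 132 h
Energy = 0.84 kW × 132 h = 110.88 kWh
Tier 1 (0–25 kWh): 25 × £0.22 = £5.5
Above 25 kWh: 85.88 × £0.25 = £21.47
Bill = £26.97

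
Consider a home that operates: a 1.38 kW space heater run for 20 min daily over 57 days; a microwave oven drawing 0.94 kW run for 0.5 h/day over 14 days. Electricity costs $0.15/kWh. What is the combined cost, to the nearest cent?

space heater: Runtime = 20 min × 57 = 1140 min = 19 h
space heater: 1.38 kW × 19 h = 26.22 kWh
microwave oven: Runtime = 0.5 h/day × 14 days = 7 h
microwave oven: 0.94 kW × 7 h = 6.58 kWh
Total energy = 32.8 kWh
Cost = 32.8 × $0.15 = $4.92

$4.92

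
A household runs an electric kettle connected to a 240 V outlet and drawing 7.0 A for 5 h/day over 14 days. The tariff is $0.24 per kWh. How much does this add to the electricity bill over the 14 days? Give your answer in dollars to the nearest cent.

$28.22

Power = 7.0 A × 240 V = 1680 W = 1.68 kW
Runtime = 5 h/day × 14 days = 70 h
Energy = 1.68 kW × 70 h = 117.6 kWh
Cost = 117.6 kWh × $0.24/kWh = $28.22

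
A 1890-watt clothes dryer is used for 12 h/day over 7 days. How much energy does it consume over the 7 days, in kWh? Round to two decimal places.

158.76 kWh

Runtime = 12 h/day × 7 days = 84 h
Energy = 1.89 kW × 84 h = 158.76 kWh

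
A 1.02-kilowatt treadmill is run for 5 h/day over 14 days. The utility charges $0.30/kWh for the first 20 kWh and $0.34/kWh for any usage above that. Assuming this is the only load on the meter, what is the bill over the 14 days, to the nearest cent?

Runtime = 5 h/day × 14 days = 70 h
Energy = 1.02 kW × 70 h = 71.4 kWh
Tier 1 (0–20 kWh): 20 × $0.30 = $6
Above 20 kWh: 51.4 × $0.34 = $17.476
Bill = $23.48

$23.48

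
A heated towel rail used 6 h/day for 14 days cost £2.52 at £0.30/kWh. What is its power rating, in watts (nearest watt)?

100 W

Energy = £2.52 ÷ £0.30/kWh = 8.4 kWh
Runtime = 6 h/day × 14 days = 84 h
Power = 8.4 kWh ÷ 84 h = 0.1 kW = 100 W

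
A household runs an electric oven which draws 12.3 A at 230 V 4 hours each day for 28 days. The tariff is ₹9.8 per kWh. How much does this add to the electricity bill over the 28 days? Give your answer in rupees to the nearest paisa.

₹3105.11

Power = 12.3 A × 230 V = 2829 W = 2.829 kW
Runtime = 4 h/day × 28 days = 112 h
Energy = 2.829 kW × 112 h = 316.848 kWh
Cost = 316.848 kWh × ₹9.8/kWh = ₹3105.11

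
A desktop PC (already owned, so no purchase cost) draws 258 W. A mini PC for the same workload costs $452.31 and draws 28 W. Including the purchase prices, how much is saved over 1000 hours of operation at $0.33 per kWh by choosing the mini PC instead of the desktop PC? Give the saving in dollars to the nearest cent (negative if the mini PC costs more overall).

desktop PC: $0.00 + (258/1000) kW × 1000 h × $0.33 = $0.00 + $85.14 = $85.14
mini PC: $452.31 + (28/1000) kW × 1000 h × $0.33 = $452.31 + $9.24 = $461.55
Saving = $85.14 − $461.55 = −$376.41

-$376.41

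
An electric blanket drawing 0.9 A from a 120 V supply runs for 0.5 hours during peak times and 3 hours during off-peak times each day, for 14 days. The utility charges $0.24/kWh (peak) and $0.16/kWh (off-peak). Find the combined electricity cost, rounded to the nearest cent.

$0.91

Power = 0.9 A × 120 V = 108 W = 0.108 kW
Peak energy = 0.108 kW × 0.5 h × 14 = 0.756 kWh
Off-peak energy = 0.108 kW × 3 h × 14 = 4.536 kWh
Cost = 0.756 × $0.24 + 4.536 × $0.16 = $0.18144 + $0.72576 = $0.91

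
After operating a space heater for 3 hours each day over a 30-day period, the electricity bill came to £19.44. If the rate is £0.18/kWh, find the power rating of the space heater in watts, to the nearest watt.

Energy = £19.44 ÷ £0.18/kWh = 108 kWh
Runtime = 3 h/day × 30 days = 90 h
Power = 108 kWh ÷ 90 h = 1.2 kW = 1200 W

1200 W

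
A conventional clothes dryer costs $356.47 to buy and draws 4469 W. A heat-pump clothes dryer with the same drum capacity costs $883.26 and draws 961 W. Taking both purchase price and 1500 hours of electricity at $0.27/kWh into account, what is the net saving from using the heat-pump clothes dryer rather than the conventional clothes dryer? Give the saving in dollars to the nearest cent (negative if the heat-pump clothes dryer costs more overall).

$893.95

conventional clothes dryer: $356.47 + (4469/1000) kW × 1500 h × $0.27 = $356.47 + $1809.945 = $2166.415
heat-pump clothes dryer: $883.26 + (961/1000) kW × 1500 h × $0.27 = $883.26 + $389.205 = $1272.465
Saving = $2166.415 − $1272.465 = $893.95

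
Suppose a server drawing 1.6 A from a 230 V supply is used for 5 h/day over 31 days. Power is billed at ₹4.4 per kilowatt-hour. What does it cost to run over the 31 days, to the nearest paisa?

₹250.98

Power = 1.6 A × 230 V = 368 W = 0.368 kW
Runtime = 5 h/day × 31 days = 155 h
Energy = 0.368 kW × 155 h = 57.04 kWh
Cost = 57.04 kWh × ₹4.4/kWh = ₹250.98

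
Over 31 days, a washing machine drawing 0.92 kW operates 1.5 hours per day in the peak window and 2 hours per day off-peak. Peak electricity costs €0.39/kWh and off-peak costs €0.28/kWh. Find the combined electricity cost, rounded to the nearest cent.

€32.66

Peak energy = 0.92 kW × 1.5 h × 31 = 42.78 kWh
Off-peak energy = 0.92 kW × 2 h × 31 = 57.04 kWh
Cost = 42.78 × €0.39 + 57.04 × €0.28 = €16.6842 + €15.9712 = €32.66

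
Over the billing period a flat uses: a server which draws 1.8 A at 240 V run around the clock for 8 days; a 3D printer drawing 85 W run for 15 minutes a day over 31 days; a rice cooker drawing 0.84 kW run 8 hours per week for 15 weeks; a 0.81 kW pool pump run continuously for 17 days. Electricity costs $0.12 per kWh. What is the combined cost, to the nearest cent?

server: Power = 1.8 A × 240 V = 432 W = 0.432 kW
server: Runtime = 24 h × 8 = 192 h
server: 0.432 kW × 192 h = 82.944 kWh
3D printer: Runtime = 15 min × 31 = 465 min = 7.75 h
3D printer: 0.085 kW × 7.75 h = 0.65875 kWh
rice cooker: Runtime = 8 h/week × 15 weeks = 120 h
rice cooker: 0.84 kW × 120 h = 100.8 kWh
pool pump: Runtime = 24 h × 17 = 408 h
pool pump: 0.81 kW × 408 h = 330.48 kWh
Total energy = 514.88275 kWh
Cost = 514.88275 × $0.12 = $61.79

$61.79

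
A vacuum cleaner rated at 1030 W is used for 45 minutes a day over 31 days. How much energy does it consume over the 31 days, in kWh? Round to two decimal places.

23.95 kWh

Runtime = 45 min × 31 = 1395 min = 23.25 h
Energy = 1.03 kW × 23.25 h = 23.9475 kWh ≈ 23.95 kWh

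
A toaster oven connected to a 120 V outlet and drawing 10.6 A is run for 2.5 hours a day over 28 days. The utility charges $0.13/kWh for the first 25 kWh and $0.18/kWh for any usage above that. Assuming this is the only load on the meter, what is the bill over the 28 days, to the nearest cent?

$14.78

Power = 10.6 A × 120 V = 1272 W = 1.272 kW
Runtime = 2.5 h/day × 28 days = 70 h
Energy = 1.272 kW × 70 h = 89.04 kWh
Tier 1 (0–25 kWh): 25 × $0.13 = $3.25
Above 25 kWh: 64.04 × $0.18 = $11.5272
Bill = $14.78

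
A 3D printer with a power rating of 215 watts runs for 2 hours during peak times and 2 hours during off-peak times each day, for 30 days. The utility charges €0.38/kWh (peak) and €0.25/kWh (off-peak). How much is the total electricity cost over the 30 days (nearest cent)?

€8.13

Peak energy = 0.215 kW × 2 h × 30 = 12.9 kWh
Off-peak energy = 0.215 kW × 2 h × 30 = 12.9 kWh
Cost = 12.9 × €0.38 + 12.9 × €0.25 = €4.902 + €3.225 = €8.13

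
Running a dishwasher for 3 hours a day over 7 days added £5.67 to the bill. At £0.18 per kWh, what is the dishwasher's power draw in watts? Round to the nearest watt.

1500 W

Energy = £5.67 ÷ £0.18/kWh = 31.5 kWh
Runtime = 3 h/day × 7 days = 21 h
Power = 31.5 kWh ÷ 21 h = 1.5 kW = 1500 W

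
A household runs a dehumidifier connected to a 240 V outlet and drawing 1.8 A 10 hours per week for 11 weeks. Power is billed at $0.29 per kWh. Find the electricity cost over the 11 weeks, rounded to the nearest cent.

$13.78

Power = 1.8 A × 240 V = 432 W = 0.432 kW
Runtime = 10 h/week × 11 weeks = 110 h
Energy = 0.432 kW × 110 h = 47.52 kWh
Cost = 47.52 kWh × $0.29/kWh = $13.78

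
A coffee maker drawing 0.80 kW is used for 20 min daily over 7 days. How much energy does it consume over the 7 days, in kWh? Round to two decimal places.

Runtime = 20 min × 7 = 140 min = 2.333333… h
Energy = 0.8 kW × 2.333333… h = 1.866666… kWh ≈ 1.87 kWh

1.87 kWh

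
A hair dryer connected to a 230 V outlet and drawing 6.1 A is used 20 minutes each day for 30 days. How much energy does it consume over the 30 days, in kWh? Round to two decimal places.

Power = 6.1 A × 230 V = 1403 W = 1.403 kW
Runtime = 20 min × 30 = 600 min = 10 h
Energy = 1.403 kW × 10 h = 14.03 kWh

14.03 kWh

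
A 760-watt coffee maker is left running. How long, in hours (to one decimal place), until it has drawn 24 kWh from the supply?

Hours = 24 kWh ÷ 0.76 kW = 31.6 h

31.6 h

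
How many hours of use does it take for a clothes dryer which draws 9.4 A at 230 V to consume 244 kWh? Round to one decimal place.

Power = 9.4 A × 230 V = 2162 W = 2.162 kW
Hours = 244 kWh ÷ 2.162 kW = 112.9 h

112.9 h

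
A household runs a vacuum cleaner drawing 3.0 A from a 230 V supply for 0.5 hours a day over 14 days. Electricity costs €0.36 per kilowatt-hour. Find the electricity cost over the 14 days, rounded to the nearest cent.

Power = 3.0 A × 230 V = 690 W = 0.69 kW
Runtime = 0.5 h/day × 14 days = 7 h
Energy = 0.69 kW × 7 h = 4.83 kWh
Cost = 4.83 kWh × €0.36/kWh = €1.74

€1.74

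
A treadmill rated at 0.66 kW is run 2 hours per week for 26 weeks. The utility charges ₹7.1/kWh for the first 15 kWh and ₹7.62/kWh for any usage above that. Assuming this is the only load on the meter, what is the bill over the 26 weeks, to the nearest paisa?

₹253.72

Runtime = 2 h/week × 26 weeks = 52 h
Energy = 0.66 kW × 52 h = 34.32 kWh
Tier 1 (0–15 kWh): 15 × ₹7.1 = ₹106.5
Above 15 kWh: 19.32 × ₹7.62 = ₹147.2184
Bill = ₹253.72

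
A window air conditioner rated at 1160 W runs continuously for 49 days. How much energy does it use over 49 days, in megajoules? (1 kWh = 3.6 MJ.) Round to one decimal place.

4911.0 MJ

Runtime = 24 h × 49 = 1176 h
Energy = 1.16 kW × 1176 h = 1364.16 kWh
= 1364.16 × 3.6 MJ = 4911.0 MJ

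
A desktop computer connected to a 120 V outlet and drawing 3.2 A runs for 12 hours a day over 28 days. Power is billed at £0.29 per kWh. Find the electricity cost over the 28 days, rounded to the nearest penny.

Power = 3.2 A × 120 V = 384 W = 0.384 kW
Runtime = 12 h/day × 28 days = 336 h
Energy = 0.384 kW × 336 h = 129.024 kWh
Cost = 129.024 kWh × £0.29/kWh = £37.42

£37.42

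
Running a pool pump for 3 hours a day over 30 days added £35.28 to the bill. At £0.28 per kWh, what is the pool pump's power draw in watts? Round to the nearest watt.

Energy = £35.28 ÷ £0.28/kWh = 126 kWh
Runtime = 3 h/day × 30 days = 90 h
Power = 126 kWh ÷ 90 h = 1.4 kW = 1400 W

1400 W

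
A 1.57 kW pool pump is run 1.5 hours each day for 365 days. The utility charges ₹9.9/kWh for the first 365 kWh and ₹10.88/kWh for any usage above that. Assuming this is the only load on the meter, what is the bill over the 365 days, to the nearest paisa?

Runtime = 1.5 h/day × 365 days = 547.5 h
Energy = 1.57 kW × 547.5 h = 859.575 kWh
Tier 1 (0–365 kWh): 365 × ₹9.9 = ₹3613.5
Above 365 kWh: 494.575 × ₹10.88 = ₹5380.976
Bill = ₹8994.48

₹8994.48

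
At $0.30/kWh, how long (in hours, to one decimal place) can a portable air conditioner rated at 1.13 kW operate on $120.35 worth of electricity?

Energy available = $120.35 ÷ $0.30/kWh = 401.1667 kWh
Hours = 401.1667 kWh ÷ 1.13 kW = 355.0 h

355.0 h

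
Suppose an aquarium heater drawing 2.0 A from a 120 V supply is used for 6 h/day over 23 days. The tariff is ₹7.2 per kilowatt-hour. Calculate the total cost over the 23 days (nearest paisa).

₹238.46

Power = 2.0 A × 120 V = 240 W = 0.24 kW
Runtime = 6 h/day × 23 days = 138 h
Energy = 0.24 kW × 138 h = 33.12 kWh
Cost = 33.12 kWh × ₹7.2/kWh = ₹238.46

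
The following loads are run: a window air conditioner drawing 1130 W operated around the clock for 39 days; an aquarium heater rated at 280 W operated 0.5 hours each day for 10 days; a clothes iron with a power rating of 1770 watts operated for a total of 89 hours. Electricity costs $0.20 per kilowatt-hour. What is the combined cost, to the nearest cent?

$243.32

window air conditioner: Runtime = 24 h × 39 = 936 h
window air conditioner: 1.13 kW × 936 h = 1057.68 kWh
aquarium heater: Runtime = 0.5 h/day × 10 days = 5 h
aquarium heater: 0.28 kW × 5 h = 1.4 kWh
clothes iron: 1.77 kW × 89 h = 157.53 kWh
Total energy = 1216.61 kWh
Cost = 1216.61 × $0.20 = $243.32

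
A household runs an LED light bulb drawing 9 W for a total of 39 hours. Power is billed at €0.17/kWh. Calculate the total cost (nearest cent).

Energy = 0.009 kW × 39 h = 0.351 kWh
Cost = 0.351 kWh × €0.17/kWh = €0.06

€0.06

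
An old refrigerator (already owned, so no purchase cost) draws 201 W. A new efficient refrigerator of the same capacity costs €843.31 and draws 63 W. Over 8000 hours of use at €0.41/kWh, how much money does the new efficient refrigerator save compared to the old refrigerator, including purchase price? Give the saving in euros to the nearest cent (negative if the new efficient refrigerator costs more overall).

-€390.67

old refrigerator: €0.00 + (201/1000) kW × 8000 h × €0.41 = €0.00 + €659.28 = €659.28
new efficient refrigerator: €843.31 + (63/1000) kW × 8000 h × €0.41 = €843.31 + €206.64 = €1049.95
Saving = €659.28 − €1049.95 = −€390.67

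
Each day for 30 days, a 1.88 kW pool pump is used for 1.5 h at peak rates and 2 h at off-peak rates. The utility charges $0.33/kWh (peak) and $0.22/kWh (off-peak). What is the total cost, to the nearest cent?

Peak energy = 1.88 kW × 1.5 h × 30 = 84.6 kWh
Off-peak energy = 1.88 kW × 2 h × 30 = 112.8 kWh
Cost = 84.6 × $0.33 + 112.8 × $0.22 = $27.918 + $24.816 = $52.73

$52.73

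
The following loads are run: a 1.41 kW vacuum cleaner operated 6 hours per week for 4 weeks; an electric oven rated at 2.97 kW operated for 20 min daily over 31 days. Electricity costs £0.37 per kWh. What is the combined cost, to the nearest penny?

£23.88

vacuum cleaner: Runtime = 6 h/week × 4 weeks = 24 h
vacuum cleaner: 1.41 kW × 24 h = 33.84 kWh
electric oven: Runtime = 20 min × 31 = 620 min = 10.333333… h
electric oven: 2.97 kW × 10.333333… h = 30.69 kWh
Total energy = 64.53 kWh
Cost = 64.53 × £0.37 = £23.88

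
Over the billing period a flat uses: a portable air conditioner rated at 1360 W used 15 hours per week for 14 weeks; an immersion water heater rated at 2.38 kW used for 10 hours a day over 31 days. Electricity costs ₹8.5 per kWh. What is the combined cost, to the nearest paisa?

portable air conditioner: Runtime = 15 h/week × 14 weeks = 210 h
portable air conditioner: 1.36 kW × 210 h = 285.6 kWh
immersion water heater: Runtime = 10 h/day × 31 days = 310 h
immersion water heater: 2.38 kW × 310 h = 737.8 kWh
Total energy = 1023.4 kWh
Cost = 1023.4 × ₹8.5 = ₹8698.90

₹8698.90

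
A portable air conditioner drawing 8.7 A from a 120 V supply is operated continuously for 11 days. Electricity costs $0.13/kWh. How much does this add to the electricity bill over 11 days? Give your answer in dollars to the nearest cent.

$35.83

Power = 8.7 A × 120 V = 1044 W = 1.044 kW
Runtime = 24 h × 11 = 264 h
Energy = 1.044 kW × 264 h = 275.616 kWh
Cost = 275.616 kWh × $0.13/kWh = $35.83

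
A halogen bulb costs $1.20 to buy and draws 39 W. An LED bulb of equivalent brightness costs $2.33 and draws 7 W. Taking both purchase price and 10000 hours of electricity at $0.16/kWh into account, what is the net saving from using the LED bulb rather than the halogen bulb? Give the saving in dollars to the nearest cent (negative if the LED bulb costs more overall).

halogen bulb: $1.20 + (39/1000) kW × 10000 h × $0.16 = $1.20 + $62.4 = $63.6
LED bulb: $2.33 + (7/1000) kW × 10000 h × $0.16 = $2.33 + $11.2 = $13.53
Saving = $63.6 − $13.53 = $50.07

$50.07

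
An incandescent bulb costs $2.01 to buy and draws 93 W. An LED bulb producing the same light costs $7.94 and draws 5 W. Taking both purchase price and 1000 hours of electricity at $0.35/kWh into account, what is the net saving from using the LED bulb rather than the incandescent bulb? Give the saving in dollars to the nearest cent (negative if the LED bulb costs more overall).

$24.87

incandescent bulb: $2.01 + (93/1000) kW × 1000 h × $0.35 = $2.01 + $32.55 = $34.56
LED bulb: $7.94 + (5/1000) kW × 1000 h × $0.35 = $7.94 + $1.75 = $9.69
Saving = $34.56 − $9.69 = $24.87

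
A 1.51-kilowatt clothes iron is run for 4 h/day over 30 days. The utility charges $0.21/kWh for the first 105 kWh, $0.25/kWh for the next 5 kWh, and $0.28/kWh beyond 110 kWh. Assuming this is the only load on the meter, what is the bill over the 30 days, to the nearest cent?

Runtime = 4 h/day × 30 days = 120 h
Energy = 1.51 kW × 120 h = 181.2 kWh
Tier 1 (0–105 kWh): 105 × $0.21 = $22.05
Tier 2 (105–110 kWh): 5 × $0.25 = $1.25
Above 110 kWh: 71.2 × $0.28 = $19.936
Bill = $43.24

$43.24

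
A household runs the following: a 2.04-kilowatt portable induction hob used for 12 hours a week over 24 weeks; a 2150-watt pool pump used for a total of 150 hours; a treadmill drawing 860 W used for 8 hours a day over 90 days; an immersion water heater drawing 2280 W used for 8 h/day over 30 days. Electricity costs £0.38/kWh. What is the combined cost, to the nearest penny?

portable induction hob: Runtime = 12 h/week × 24 weeks = 288 h
portable induction hob: 2.04 kW × 288 h = 587.52 kWh
pool pump: 2.15 kW × 150 h = 322.5 kWh
treadmill: Runtime = 8 h/day × 90 days = 720 h
treadmill: 0.86 kW × 720 h = 619.2 kWh
immersion water heater: Runtime = 8 h/day × 30 days = 240 h
immersion water heater: 2.28 kW × 240 h = 547.2 kWh
Total energy = 2076.42 kWh
Cost = 2076.42 × £0.38 = £789.04

£789.04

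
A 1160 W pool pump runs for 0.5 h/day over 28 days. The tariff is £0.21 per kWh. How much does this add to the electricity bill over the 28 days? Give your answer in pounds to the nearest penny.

Runtime = 0.5 h/day × 28 days = 14 h
Energy = 1.16 kW × 14 h = 16.24 kWh
Cost = 16.24 kWh × £0.21/kWh = £3.41

£3.41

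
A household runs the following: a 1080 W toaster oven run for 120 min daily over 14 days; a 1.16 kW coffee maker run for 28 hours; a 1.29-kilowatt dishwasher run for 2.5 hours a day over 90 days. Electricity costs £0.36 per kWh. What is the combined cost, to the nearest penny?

£127.07

toaster oven: Runtime = 120 min × 14 = 1680 min = 28 h
toaster oven: 1.08 kW × 28 h = 30.24 kWh
coffee maker: 1.16 kW × 28 h = 32.48 kWh
dishwasher: Runtime = 2.5 h/day × 90 days = 225 h
dishwasher: 1.29 kW × 225 h = 290.25 kWh
Total energy = 352.97 kWh
Cost = 352.97 × £0.36 = £127.07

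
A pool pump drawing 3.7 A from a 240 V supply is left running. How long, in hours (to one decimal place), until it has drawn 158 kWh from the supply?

177.9 h

Power = 3.7 A × 240 V = 888 W = 0.888 kW
Hours = 158 kWh ÷ 0.888 kW = 177.9 h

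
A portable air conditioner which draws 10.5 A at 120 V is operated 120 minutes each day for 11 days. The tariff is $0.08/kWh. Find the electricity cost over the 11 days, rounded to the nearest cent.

Power = 10.5 A × 120 V = 1260 W = 1.26 kW
Runtime = 120 min × 11 = 1320 min = 22 h
Energy = 1.26 kW × 22 h = 27.72 kWh
Cost = 27.72 kWh × $0.08/kWh = $2.22

$2.22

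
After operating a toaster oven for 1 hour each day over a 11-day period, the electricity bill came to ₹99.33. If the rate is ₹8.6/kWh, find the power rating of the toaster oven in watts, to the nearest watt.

Energy = ₹99.33 ÷ ₹8.6/kWh = 11.55 kWh
Runtime = 1 h/day × 11 days = 11 h
Power = 11.55 kWh ÷ 11 h = 1.05 kW = 1050 W

1050 W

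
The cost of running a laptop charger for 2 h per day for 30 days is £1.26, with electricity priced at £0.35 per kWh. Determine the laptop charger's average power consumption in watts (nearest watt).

Energy = £1.26 ÷ £0.35/kWh = 3.6 kWh
Runtime = 2 h/day × 30 days = 60 h
Power = 3.6 kWh ÷ 60 h = 0.06 kW = 60 W

60 W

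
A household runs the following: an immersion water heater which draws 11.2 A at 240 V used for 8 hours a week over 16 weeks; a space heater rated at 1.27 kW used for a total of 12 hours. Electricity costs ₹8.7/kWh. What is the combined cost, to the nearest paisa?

₹3125.94

immersion water heater: Power = 11.2 A × 240 V = 2688 W = 2.688 kW
immersion water heater: Runtime = 8 h/week × 16 weeks = 128 h
immersion water heater: 2.688 kW × 128 h = 344.064 kWh
space heater: 1.27 kW × 12 h = 15.24 kWh
Total energy = 359.304 kWh
Cost = 359.304 × ₹8.7 = ₹3125.94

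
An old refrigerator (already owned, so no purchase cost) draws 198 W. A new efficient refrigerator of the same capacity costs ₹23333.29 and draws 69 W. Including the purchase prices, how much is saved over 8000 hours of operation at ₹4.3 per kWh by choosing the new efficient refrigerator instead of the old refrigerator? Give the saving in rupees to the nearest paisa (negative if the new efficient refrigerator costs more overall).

-₹18895.69

old refrigerator: ₹0.00 + (198/1000) kW × 8000 h × ₹4.3 = ₹0.00 + ₹6811.2 = ₹6811.2
new efficient refrigerator: ₹23333.29 + (69/1000) kW × 8000 h × ₹4.3 = ₹23333.29 + ₹2373.6 = ₹25706.89
Saving = ₹6811.2 − ₹25706.89 = −₹18895.69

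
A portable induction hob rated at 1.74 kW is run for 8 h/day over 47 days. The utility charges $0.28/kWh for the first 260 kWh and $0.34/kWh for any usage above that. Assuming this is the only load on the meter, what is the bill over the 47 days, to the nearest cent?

$206.84

Runtime = 8 h/day × 47 days = 376 h
Energy = 1.74 kW × 376 h = 654.24 kWh
Tier 1 (0–260 kWh): 260 × $0.28 = $72.8
Above 260 kWh: 394.24 × $0.34 = $134.0416
Bill = $206.84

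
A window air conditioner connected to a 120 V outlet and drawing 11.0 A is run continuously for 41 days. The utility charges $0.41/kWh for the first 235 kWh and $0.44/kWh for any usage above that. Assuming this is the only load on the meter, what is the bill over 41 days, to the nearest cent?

$564.46

Power = 11.0 A × 120 V = 1320 W = 1.32 kW
Runtime = 24 h × 41 = 984 h
Energy = 1.32 kW × 984 h = 1298.88 kWh
Tier 1 (0–235 kWh): 235 × $0.41 = $96.35
Above 235 kWh: 1063.88 × $0.44 = $468.1072
Bill = $564.46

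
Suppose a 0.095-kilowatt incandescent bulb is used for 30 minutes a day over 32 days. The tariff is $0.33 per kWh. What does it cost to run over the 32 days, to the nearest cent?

$0.50

Runtime = 30 min × 32 = 960 min = 16 h
Energy = 0.095 kW × 16 h = 1.52 kWh
Cost = 1.52 kWh × $0.33/kWh = $0.50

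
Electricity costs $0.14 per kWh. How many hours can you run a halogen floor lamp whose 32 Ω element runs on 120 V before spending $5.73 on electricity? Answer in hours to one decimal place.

91.0 h

Power = V²/R = 120²/32 = 450 W = 0.45 kW
Energy available = $5.73 ÷ $0.14/kWh = 40.9286 kWh
Hours = 40.9286 kWh ÷ 0.45 kW = 91.0 h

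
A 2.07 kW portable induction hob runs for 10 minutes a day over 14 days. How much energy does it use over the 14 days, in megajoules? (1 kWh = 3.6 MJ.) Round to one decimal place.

Runtime = 10 min × 14 = 140 min = 2.333333… h
Energy = 2.07 kW × 2.333333… h = 4.83 kWh
= 4.83 × 3.6 MJ = 17.4 MJ

17.4 MJ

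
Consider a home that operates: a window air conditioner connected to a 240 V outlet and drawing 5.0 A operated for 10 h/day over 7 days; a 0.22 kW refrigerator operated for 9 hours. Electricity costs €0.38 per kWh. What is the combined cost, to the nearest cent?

window air conditioner: Power = 5.0 A × 240 V = 1200 W = 1.2 kW
window air conditioner: Runtime = 10 h/day × 7 days = 70 h
window air conditioner: 1.2 kW × 70 h = 84 kWh
refrigerator: 0.22 kW × 9 h = 1.98 kWh
Total energy = 85.98 kWh
Cost = 85.98 × €0.38 = €32.67

€32.67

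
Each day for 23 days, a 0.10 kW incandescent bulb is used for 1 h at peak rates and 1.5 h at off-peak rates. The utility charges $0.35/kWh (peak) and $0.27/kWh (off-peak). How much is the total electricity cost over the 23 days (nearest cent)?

$1.74

Peak energy = 0.1 kW × 1 h × 23 = 2.3 kWh
Off-peak energy = 0.1 kW × 1.5 h × 23 = 3.45 kWh
Cost = 2.3 × $0.35 + 3.45 × $0.27 = $0.805 + $0.9315 = $1.74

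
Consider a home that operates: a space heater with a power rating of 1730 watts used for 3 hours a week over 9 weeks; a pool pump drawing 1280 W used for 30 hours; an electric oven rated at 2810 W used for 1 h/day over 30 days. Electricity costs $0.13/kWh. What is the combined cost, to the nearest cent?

space heater: Runtime = 3 h/week × 9 weeks = 27 h
space heater: 1.73 kW × 27 h = 46.71 kWh
pool pump: 1.28 kW × 30 h = 38.4 kWh
electric oven: Runtime = 1 h/day × 30 days = 30 h
electric oven: 2.81 kW × 30 h = 84.3 kWh
Total energy = 169.41 kWh
Cost = 169.41 × $0.13 = $22.02

$22.02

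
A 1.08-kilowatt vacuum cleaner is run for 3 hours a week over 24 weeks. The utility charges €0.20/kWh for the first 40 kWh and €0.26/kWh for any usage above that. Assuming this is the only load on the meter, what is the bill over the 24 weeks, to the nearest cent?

Runtime = 3 h/week × 24 weeks = 72 h
Energy = 1.08 kW × 72 h = 77.76 kWh
Tier 1 (0–40 kWh): 40 × €0.20 = €8
Above 40 kWh: 37.76 × €0.26 = €9.8176
Bill = €17.82

€17.82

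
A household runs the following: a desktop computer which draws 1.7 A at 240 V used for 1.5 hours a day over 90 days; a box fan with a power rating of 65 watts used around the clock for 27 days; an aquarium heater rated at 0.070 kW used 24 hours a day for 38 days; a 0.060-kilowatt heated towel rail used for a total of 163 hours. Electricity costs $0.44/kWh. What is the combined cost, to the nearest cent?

$75.16

desktop computer: Power = 1.7 A × 240 V = 408 W = 0.408 kW
desktop computer: Runtime = 1.5 h/day × 90 days = 135 h
desktop computer: 0.408 kW × 135 h = 55.08 kWh
box fan: Runtime = 24 h × 27 = 648 h
box fan: 0.065 kW × 648 h = 42.12 kWh
aquarium heater: Runtime = 24 h × 38 = 912 h
aquarium heater: 0.07 kW × 912 h = 63.84 kWh
heated towel rail: 0.06 kW × 163 h = 9.78 kWh
Total energy = 170.82 kWh
Cost = 170.82 × $0.44 = $75.16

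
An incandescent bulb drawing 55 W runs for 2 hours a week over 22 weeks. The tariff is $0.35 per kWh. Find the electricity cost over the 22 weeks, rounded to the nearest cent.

Runtime = 2 h/week × 22 weeks = 44 h
Energy = 0.055 kW × 44 h = 2.42 kWh
Cost = 2.42 kWh × $0.35/kWh = $0.85

$0.85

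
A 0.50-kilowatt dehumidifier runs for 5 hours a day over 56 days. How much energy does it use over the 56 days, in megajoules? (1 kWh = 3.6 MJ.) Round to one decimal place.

Runtime = 5 h/day × 56 days = 280 h
Energy = 0.5 kW × 280 h = 140 kWh
= 140 × 3.6 MJ = 504.0 MJ

504.0 MJ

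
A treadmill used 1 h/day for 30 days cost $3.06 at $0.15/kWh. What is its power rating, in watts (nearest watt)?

680 W

Energy = $3.06 ÷ $0.15/kWh = 20.4 kWh
Runtime = 1 h/day × 30 days = 30 h
Power = 20.4 kWh ÷ 30 h = 0.68 kW = 680 W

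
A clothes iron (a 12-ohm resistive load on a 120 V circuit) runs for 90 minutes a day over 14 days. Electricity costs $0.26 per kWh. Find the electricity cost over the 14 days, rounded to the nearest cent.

$6.55

Power = V²/R = 120²/12 = 1200 W = 1.2 kW
Runtime = 90 min × 14 = 1260 min = 21 h
Energy = 1.2 kW × 21 h = 25.2 kWh
Cost = 25.2 kWh × $0.26/kWh = $6.55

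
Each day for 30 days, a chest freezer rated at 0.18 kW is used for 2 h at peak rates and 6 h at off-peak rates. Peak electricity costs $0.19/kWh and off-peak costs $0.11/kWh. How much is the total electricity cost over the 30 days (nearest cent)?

$5.62

Peak energy = 0.18 kW × 2 h × 30 = 10.8 kWh
Off-peak energy = 0.18 kW × 6 h × 30 = 32.4 kWh
Cost = 10.8 × $0.19 + 32.4 × $0.11 = $2.052 + $3.564 = $5.62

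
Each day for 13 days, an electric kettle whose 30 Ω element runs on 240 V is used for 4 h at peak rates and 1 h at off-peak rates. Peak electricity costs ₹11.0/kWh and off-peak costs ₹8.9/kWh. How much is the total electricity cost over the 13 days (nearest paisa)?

Power = V²/R = 240²/30 = 1920 W = 1.92 kW
Peak energy = 1.92 kW × 4 h × 13 = 99.84 kWh
Off-peak energy = 1.92 kW × 1 h × 13 = 24.96 kWh
Cost = 99.84 × ₹11.0 + 24.96 × ₹8.9 = ₹1098.24 + ₹222.144 = ₹1320.38

₹1320.38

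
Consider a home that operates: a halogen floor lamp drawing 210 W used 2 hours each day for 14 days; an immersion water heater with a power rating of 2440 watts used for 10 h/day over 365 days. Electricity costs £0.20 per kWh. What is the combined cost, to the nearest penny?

£1782.38

halogen floor lamp: Runtime = 2 h/day × 14 days = 28 h
halogen floor lamp: 0.21 kW × 28 h = 5.88 kWh
immersion water heater: Runtime = 10 h/day × 365 days = 3650 h
immersion water heater: 2.44 kW × 3650 h = 8906 kWh
Total energy = 8911.88 kWh
Cost = 8911.88 × £0.20 = £1782.38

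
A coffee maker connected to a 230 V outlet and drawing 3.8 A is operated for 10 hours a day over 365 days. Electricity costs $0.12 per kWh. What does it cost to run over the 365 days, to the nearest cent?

Power = 3.8 A × 230 V = 874 W = 0.874 kW
Runtime = 10 h/day × 365 days = 3650 h
Energy = 0.874 kW × 3650 h = 3190.1 kWh
Cost = 3190.1 kWh × $0.12/kWh = $382.81

$382.81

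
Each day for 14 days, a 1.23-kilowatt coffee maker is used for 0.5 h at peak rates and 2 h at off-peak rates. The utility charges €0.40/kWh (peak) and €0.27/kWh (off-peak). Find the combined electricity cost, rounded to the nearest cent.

€12.74

Peak energy = 1.23 kW × 0.5 h × 14 = 8.61 kWh
Off-peak energy = 1.23 kW × 2 h × 14 = 34.44 kWh
Cost = 8.61 × €0.40 + 34.44 × €0.27 = €3.444 + €9.2988 = €12.74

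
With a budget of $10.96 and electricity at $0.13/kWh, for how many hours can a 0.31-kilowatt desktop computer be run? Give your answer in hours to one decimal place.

Energy available = $10.96 ÷ $0.13/kWh = 84.3077 kWh
Hours = 84.3077 kWh ÷ 0.31 kW = 272.0 h

272.0 h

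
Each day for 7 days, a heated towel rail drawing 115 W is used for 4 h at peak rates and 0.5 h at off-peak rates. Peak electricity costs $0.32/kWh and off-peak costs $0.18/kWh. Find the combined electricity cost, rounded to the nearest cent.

$1.10

Peak energy = 0.115 kW × 4 h × 7 = 3.22 kWh
Off-peak energy = 0.115 kW × 0.5 h × 7 = 0.4025 kWh
Cost = 3.22 × $0.32 + 0.4025 × $0.18 = $1.0304 + $0.07245 = $1.10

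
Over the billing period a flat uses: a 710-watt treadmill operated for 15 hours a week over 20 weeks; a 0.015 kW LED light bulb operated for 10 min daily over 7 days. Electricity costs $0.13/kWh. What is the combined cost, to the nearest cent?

treadmill: Runtime = 15 h/week × 20 weeks = 300 h
treadmill: 0.71 kW × 300 h = 213 kWh
LED light bulb: Runtime = 10 min × 7 = 70 min = 1.166666… h
LED light bulb: 0.015 kW × 1.166666… h = 0.0175 kWh
Total energy = 213.0175 kWh
Cost = 213.0175 × $0.13 = $27.69

$27.69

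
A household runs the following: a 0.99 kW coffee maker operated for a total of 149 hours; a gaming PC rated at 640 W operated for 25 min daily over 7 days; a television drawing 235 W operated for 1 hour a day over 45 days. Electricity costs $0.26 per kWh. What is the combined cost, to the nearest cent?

$41.59

coffee maker: 0.99 kW × 149 h = 147.51 kWh
gaming PC: Runtime = 25 min × 7 = 175 min = 2.916666… h
gaming PC: 0.64 kW × 2.916666… h = 1.866666… kWh
television: Runtime = 1 h/day × 45 days = 45 h
television: 0.235 kW × 45 h = 10.575 kWh
Total energy = 159.951666… kWh
Cost = 159.951666… × $0.26 = $41.59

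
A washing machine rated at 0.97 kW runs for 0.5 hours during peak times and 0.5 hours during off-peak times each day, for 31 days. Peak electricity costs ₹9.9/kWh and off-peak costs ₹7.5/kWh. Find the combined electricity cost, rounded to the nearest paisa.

Peak energy = 0.97 kW × 0.5 h × 31 = 15.035 kWh
Off-peak energy = 0.97 kW × 0.5 h × 31 = 15.035 kWh
Cost = 15.035 × ₹9.9 + 15.035 × ₹7.5 = ₹148.8465 + ₹112.7625 = ₹261.61

₹261.61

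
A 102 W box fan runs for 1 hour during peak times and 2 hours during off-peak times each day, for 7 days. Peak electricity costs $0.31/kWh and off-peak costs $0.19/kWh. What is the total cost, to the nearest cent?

$0.49

Peak energy = 0.102 kW × 1 h × 7 = 0.714 kWh
Off-peak energy = 0.102 kW × 2 h × 7 = 1.428 kWh
Cost = 0.714 × $0.31 + 1.428 × $0.19 = $0.22134 + $0.27132 = $0.49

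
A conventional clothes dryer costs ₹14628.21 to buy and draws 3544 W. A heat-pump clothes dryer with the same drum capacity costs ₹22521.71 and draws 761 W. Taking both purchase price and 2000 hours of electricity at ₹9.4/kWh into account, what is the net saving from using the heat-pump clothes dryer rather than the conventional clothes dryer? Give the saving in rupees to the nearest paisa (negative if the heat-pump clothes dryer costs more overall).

₹44426.90

conventional clothes dryer: ₹14628.21 + (3544/1000) kW × 2000 h × ₹9.4 = ₹14628.21 + ₹66627.2 = ₹81255.41
heat-pump clothes dryer: ₹22521.71 + (761/1000) kW × 2000 h × ₹9.4 = ₹22521.71 + ₹14306.8 = ₹36828.51
Saving = ₹81255.41 − ₹36828.51 = ₹44426.9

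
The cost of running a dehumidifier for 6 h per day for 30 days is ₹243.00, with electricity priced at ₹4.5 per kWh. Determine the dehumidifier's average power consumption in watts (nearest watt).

Energy = ₹243.00 ÷ ₹4.5/kWh = 54 kWh
Runtime = 6 h/day × 30 days = 180 h
Power = 54 kWh ÷ 180 h = 0.3 kW = 300 W

300 W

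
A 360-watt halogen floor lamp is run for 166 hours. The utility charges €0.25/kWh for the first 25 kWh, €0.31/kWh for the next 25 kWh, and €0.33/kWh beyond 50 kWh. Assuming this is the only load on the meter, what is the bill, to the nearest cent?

€17.22

Energy = 0.36 kW × 166 h = 59.76 kWh
Tier 1 (0–25 kWh): 25 × €0.25 = €6.25
Tier 2 (25–50 kWh): 25 × €0.31 = €7.75
Above 50 kWh: 9.76 × €0.33 = €3.2208
Bill = €17.22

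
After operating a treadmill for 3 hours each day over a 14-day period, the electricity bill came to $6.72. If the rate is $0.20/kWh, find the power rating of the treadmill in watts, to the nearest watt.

Energy = $6.72 ÷ $0.20/kWh = 33.6 kWh
Runtime = 3 h/day × 14 days = 42 h
Power = 33.6 kWh ÷ 42 h = 0.8 kW = 800 W

800 W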